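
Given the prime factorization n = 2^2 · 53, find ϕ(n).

104

φ(212) = 212 · (1 − 1/2) · (1 − 1/53)
       = 212 · 52/106 = 104.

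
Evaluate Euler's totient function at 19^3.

6498

φ(6859) = 6859 · (1 − 1/19)
       = 6859 · 18/19 = 6498.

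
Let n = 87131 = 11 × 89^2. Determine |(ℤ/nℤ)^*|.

78320

φ(87131) = 87131 · (1 − 1/11) · (1 − 1/89)
       = 87131 · 880/979 = 78320.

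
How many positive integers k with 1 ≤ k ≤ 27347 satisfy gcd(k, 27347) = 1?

Prime factorization: 27347 = 23 * 29 * 41.
φ(27347) = 27347 · (1 − 1/23) · (1 − 1/29) · (1 − 1/41)
       = 27347 · 24640/27347 = 24640.

24640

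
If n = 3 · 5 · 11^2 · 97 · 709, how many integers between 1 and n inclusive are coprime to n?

φ(3) = 3 − 1 = 2.
φ(5) = 5 − 1 = 4.
φ(11^2) = 11^2 − 11^1 = 121 − 11 = 110.
φ(97) = 97 − 1 = 96.
φ(709) = 709 − 1 = 708.
Multiply: 2 · 4 · 110 · 96 · 708 = 59811840.

59811840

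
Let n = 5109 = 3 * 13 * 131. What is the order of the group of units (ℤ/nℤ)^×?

φ(5109) = 5109 · (1 − 1/3) · (1 − 1/13) · (1 − 1/131)
       = 5109 · 3120/5109 = 3120.

3120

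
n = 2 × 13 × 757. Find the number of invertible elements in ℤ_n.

φ(2) = 2 − 1 = 1.
φ(13) = 13 − 1 = 12.
φ(757) = 757 − 1 = 756.
φ(19682) = 1 × 12 × 756 = 9072.

9072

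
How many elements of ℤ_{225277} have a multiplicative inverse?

196560

First factor: 225277 = 13^2 * 31 * 43.
φ(13^2) = 13^2 − 13^1 = 169 − 13 = 156.
φ(31) = 31 − 1 = 30.
φ(43) = 43 − 1 = 42.
φ(225277) = 156 × 30 × 42 = 196560.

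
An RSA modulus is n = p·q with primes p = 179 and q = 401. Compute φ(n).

71200

φ(pq) = (p−1)(q−1) = 178 · 400 = 71200.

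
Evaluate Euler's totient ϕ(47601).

30240

First factor: 47601 = 3^3 × 41 × 43.
φ(47601) = 47601 · (1 − 1/3) · (1 − 1/41) · (1 − 1/43)
       = 47601 · 3360/5289 = 30240.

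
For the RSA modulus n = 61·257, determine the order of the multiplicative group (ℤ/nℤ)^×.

φ(n) = (p − 1)(q − 1) = (61−1)(257−1) = 60·256 = 15360.

15360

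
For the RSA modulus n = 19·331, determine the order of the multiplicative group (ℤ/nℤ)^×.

5940

φ(6289) = 6289 · (1 − 1/19) · (1 − 1/331)
       = 6289 · 5940/6289 = 5940.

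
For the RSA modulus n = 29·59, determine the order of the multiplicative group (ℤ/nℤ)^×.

1624

For distinct primes, φ(pq) = (p−1)(q−1) = 28 × 58 = 1624.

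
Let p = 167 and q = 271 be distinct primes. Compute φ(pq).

44820

φ(n) = (p − 1)(q − 1) = (167−1)(271−1) = 166·270 = 44820.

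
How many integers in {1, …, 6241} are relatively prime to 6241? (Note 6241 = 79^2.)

6162

φ(79^2) = 79^2 − 79^1 = 6241 − 79 = 6162.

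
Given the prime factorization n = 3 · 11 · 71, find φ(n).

1400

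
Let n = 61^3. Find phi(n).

223260

φ(226981) = 226981 · (1 − 1/61)
       = 226981 · 60/61 = 223260.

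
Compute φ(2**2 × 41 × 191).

15200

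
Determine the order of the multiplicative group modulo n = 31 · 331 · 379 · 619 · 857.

φ(31) = 31 − 1 = 30.
φ(331) = 331 − 1 = 330.
φ(379) = 379 − 1 = 378.
φ(619) = 619 − 1 = 618.
φ(857) = 857 − 1 = 856.
Multiply: 30 · 330 · 378 · 618 · 856 = 1979653737600.

1979653737600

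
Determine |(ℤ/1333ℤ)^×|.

1333 = 31 · 43.
φ(31) = 31 − 1 = 30.
φ(43) = 43 − 1 = 42.
Multiply: 30 · 42 = 1260.

1260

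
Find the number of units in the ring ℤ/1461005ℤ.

876096

First factor: 1461005 = 5 · 7 · 13**3 · 19.
φ(1461005) = 1461005 · (1 − 1/5) · (1 − 1/7) · (1 − 1/13) · (1 − 1/19)
       = 1461005 · 5184/8645 = 876096.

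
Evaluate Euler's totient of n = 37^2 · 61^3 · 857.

254559265920

φ(266301599573) = 266301599573 · (1 − 1/37) · (1 − 1/61) · (1 − 1/857)
       = 266301599573 · 1848960/1934249 = 254559265920.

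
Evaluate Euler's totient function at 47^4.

4775858

φ(4879681) = 4879681 · (1 − 1/47)
       = 4879681 · 46/47 = 4775858.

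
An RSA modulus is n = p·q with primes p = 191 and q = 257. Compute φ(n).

φ(n) = (p − 1)(q − 1) = (191−1)(257−1) = 190·256 = 48640.

48640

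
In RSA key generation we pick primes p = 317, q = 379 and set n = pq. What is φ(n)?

φ(317) = 317 − 1 = 316.
φ(379) = 379 − 1 = 378.
φ(120143) = 316 × 378 = 119448.

119448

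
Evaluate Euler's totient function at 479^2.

φ(479^2) = 479^1·(479−1) = 479·478 = 228962.

228962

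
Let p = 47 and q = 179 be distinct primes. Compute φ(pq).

φ(8413) = 8413 · (1 − 1/47) · (1 − 1/179)
       = 8413 · 8188/8413 = 8188.

8188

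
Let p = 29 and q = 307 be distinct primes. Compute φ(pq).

8568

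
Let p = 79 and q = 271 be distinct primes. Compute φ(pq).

21060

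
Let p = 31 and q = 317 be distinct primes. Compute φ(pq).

9480

φ(9827) = 9827 · (1 − 1/31) · (1 − 1/317)
       = 9827 · 9480/9827 = 9480.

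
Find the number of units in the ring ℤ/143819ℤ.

123552

Factor 143819: 143819 = 13**2 · 23 · 37.
φ(143819) = 143819 · (1 − 1/13) · (1 − 1/23) · (1 − 1/37)
       = 143819 · 9504/11063 = 123552.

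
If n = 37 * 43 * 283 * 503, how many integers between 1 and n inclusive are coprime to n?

φ(37) = 37 − 1 = 36.
φ(43) = 43 − 1 = 42.
φ(283) = 283 − 1 = 282.
φ(503) = 503 − 1 = 502.
φ(226477259) = 36 × 42 × 282 × 502 = 214044768.

214044768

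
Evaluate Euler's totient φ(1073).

Prime factorization: 1073 = 29 × 37.
φ(1073) = 1073 · (1 − 1/29) · (1 − 1/37)
       = 1073 · 1008/1073 = 1008.

1008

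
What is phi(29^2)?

812

φ(841) = 841 · (1 − 1/29)
       = 841 · 28/29 = 812.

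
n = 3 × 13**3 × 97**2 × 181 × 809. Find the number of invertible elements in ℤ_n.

φ(9080753288451) = 9080753288451 · (1 − 1/3) · (1 − 1/13) · (1 − 1/97) · (1 − 1/181) · (1 − 1/809)
       = 9080753288451 · 335093760/553940907 = 5493192007680.

5493192007680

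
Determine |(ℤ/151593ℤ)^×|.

Factor 151593: 151593 = 3 · 13^3 · 23.
φ(3) = 3 − 1 = 2.
φ(13^3) = 13^3 − 13^2 = 2197 − 169 = 2028.
φ(23) = 23 − 1 = 22.
Multiply: 2 · 2028 · 22 = 89232.

89232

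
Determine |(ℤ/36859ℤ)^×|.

33600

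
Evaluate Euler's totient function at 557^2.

φ(557^2) = 557^1·(557−1) = 557·556 = 309692.

309692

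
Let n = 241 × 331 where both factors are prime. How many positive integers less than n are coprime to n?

φ(n) = (p − 1)(q − 1) = (241−1)(331−1) = 240·330 = 79200.

79200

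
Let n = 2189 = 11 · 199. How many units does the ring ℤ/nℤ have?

1980

φ(2189) = 2189 · (1 − 1/11) · (1 − 1/199)
       = 2189 · 1980/2189 = 1980.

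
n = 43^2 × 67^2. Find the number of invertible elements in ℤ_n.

φ(43^2) = 43^1·(43−1) = 43·42 = 1806.
φ(67^2) = 67^1·(67−1) = 67·66 = 4422.
Since φ is multiplicative, φ(8300161) = 1806 · 4422 = 7986132.

7986132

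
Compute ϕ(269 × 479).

128104

φ(269) = 269 − 1 = 268.
φ(479) = 479 − 1 = 478.
Multiply: 268 · 478 = 128104.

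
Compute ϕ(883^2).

778806

φ(883^2) = 883^1·(883−1) = 883·882 = 778806.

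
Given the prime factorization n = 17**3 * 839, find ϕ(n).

φ(4122007) = 4122007 · (1 − 1/17) · (1 − 1/839)
       = 4122007 · 13408/14263 = 3874912.

3874912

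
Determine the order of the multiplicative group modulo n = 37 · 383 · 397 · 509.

φ(37) = 37 − 1 = 36.
φ(383) = 383 − 1 = 382.
φ(397) = 397 − 1 = 396.
φ(509) = 509 − 1 = 508.
Since φ is multiplicative, φ(2863576483) = 36 · 382 · 396 · 508 = 2766462336.

2766462336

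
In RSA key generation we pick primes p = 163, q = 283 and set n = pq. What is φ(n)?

φ(46129) = 46129 · (1 − 1/163) · (1 − 1/283)
       = 46129 · 45684/46129 = 45684.

45684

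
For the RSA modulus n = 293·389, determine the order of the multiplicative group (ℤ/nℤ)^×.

φ(113977) = 113977 · (1 − 1/293) · (1 − 1/389)
       = 113977 · 113296/113977 = 113296.

113296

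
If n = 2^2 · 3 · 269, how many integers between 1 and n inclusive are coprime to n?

φ(2^2) = 2^2 − 2^1 = 4 − 2 = 2.
φ(3) = 3 − 1 = 2.
φ(269) = 269 − 1 = 268.
Since φ is multiplicative, φ(3228) = 2 · 2 · 268 = 1072.

1072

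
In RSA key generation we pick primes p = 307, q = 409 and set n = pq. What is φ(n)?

φ(125563) = 125563 · (1 − 1/307) · (1 − 1/409)
       = 125563 · 124848/125563 = 124848.

124848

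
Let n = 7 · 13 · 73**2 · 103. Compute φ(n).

φ(7) = 7 − 1 = 6.
φ(13) = 13 − 1 = 12.
φ(73^2) = 73^2 − 73^1 = 5329 − 73 = 5256.
φ(103) = 103 − 1 = 102.
Since φ is multiplicative, φ(49948717) = 6 · 12 · 5256 · 102 = 38600064.

38600064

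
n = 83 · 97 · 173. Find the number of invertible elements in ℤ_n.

1353984

φ(1392823) = 1392823 · (1 − 1/83) · (1 − 1/97) · (1 − 1/173)
       = 1392823 · 1353984/1392823 = 1353984.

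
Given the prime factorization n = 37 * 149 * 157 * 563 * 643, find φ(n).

299888739072

φ(37) = 37 − 1 = 36.
φ(149) = 149 − 1 = 148.
φ(157) = 157 − 1 = 156.
φ(563) = 563 − 1 = 562.
φ(643) = 643 − 1 = 642.
Since φ is multiplicative, φ(313333631869) = 36 · 148 · 156 · 562 · 642 = 299888739072.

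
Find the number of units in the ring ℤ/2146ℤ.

Prime factorization: 2146 = 2 · 29 · 37.
φ(2) = 2 − 1 = 1.
φ(29) = 29 − 1 = 28.
φ(37) = 37 − 1 = 36.
Since φ is multiplicative, φ(2146) = 1 · 28 · 36 = 1008.

1008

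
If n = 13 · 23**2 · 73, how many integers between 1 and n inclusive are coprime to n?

φ(13) = 13 − 1 = 12.
φ(23^2) = 23^2 − 23^1 = 529 − 23 = 506.
φ(73) = 73 − 1 = 72.
Multiply: 12 · 506 · 72 = 437184.

437184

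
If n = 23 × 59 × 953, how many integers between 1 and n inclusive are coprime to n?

φ(1293221) = 1293221 · (1 − 1/23) · (1 − 1/59) · (1 − 1/953)
       = 1293221 · 1214752/1293221 = 1214752.

1214752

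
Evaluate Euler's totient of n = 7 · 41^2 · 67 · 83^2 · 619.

2731614779520

φ(3361920117199) = 3361920117199 · (1 − 1/7) · (1 − 1/41) · (1 − 1/67) · (1 − 1/83) · (1 − 1/619)
       = 3361920117199 · 802707840/987928333 = 2731614779520.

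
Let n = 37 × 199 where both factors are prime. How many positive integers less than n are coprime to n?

7128

φ(37) = 37 − 1 = 36.
φ(199) = 199 − 1 = 198.
Since φ is multiplicative, φ(7363) = 36 · 198 = 7128.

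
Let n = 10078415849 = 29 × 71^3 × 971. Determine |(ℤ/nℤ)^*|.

9583949200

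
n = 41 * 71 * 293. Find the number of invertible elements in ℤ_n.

817600

φ(41) = 41 − 1 = 40.
φ(71) = 71 − 1 = 70.
φ(293) = 293 − 1 = 292.
Multiply: 40 · 70 · 292 = 817600.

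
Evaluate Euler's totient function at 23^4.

267674

φ(23^4) = 23^3·(23−1) = 12167·22 = 267674.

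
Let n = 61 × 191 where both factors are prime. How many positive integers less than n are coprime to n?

φ(pq) = (p−1)(q−1) = 60 · 190 = 11400.

11400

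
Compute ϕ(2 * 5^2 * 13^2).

3120

φ(2) = 2 − 1 = 1.
φ(5^2) = 5^2 − 5^1 = 25 − 5 = 20.
φ(13^2) = 13^1·(13−1) = 13·12 = 156.
Since φ is multiplicative, φ(8450) = 1 · 20 · 156 = 3120.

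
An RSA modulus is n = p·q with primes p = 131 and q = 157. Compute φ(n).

φ(pq) = (p−1)(q−1) = 130 · 156 = 20280.

20280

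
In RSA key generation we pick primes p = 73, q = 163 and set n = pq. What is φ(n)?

11664

φ(pq) = (p−1)(q−1) = 72 · 162 = 11664.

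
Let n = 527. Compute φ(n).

480

First factor: 527 = 17 · 31.
φ(17) = 17 − 1 = 16.
φ(31) = 31 − 1 = 30.
Multiply: 16 · 30 = 480.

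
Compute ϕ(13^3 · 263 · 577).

306049536

φ(333396947) = 333396947 · (1 − 1/13) · (1 − 1/263) · (1 − 1/577)
       = 333396947 · 1810944/1972763 = 306049536.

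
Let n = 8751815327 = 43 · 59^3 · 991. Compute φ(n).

8394918840

φ(43) = 43 − 1 = 42.
φ(59^3) = 59^3 − 59^2 = 205379 − 3481 = 201898.
φ(991) = 991 − 1 = 990.
Multiply: 42 · 201898 · 990 = 8394918840.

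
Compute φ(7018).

3080

First factor: 7018 = 2 × 11**2 × 29.
φ(7018) = 7018 · (1 − 1/2) · (1 − 1/11) · (1 − 1/29)
       = 7018 · 280/638 = 3080.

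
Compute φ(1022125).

Factor 1022125: 1022125 = 5^3 · 13 · 17 · 37.
φ(5^3) = 5^2·(5−1) = 25·4 = 100.
φ(13) = 13 − 1 = 12.
φ(17) = 17 − 1 = 16.
φ(37) = 37 − 1 = 36.
Since φ is multiplicative, φ(1022125) = 100 · 12 · 16 · 36 = 691200.

691200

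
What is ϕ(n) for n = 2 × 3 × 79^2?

12324

φ(37446) = 37446 · (1 − 1/2) · (1 − 1/3) · (1 − 1/79)
       = 37446 · 156/474 = 12324.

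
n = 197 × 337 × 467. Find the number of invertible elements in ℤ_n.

φ(31003663) = 31003663 · (1 − 1/197) · (1 − 1/337) · (1 − 1/467)
       = 31003663 · 30688896/31003663 = 30688896.

30688896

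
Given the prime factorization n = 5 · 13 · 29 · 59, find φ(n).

77952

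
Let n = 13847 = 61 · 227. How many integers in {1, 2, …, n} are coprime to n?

13560

φ(13847) = 13847 · (1 − 1/61) · (1 − 1/227)
       = 13847 · 13560/13847 = 13560.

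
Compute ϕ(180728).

Factor 180728: 180728 = 2^3 * 19 * 29 * 41.
φ(2^3) = 2^3 − 2^2 = 8 − 4 = 4.
φ(19) = 19 − 1 = 18.
φ(29) = 29 − 1 = 28.
φ(41) = 41 − 1 = 40.
Multiply: 4 · 18 · 28 · 40 = 80640.

80640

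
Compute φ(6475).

4320

Factor 6475: 6475 = 5^2 · 7 · 37.
φ(5^2) = 5^1·(5−1) = 5·4 = 20.
φ(7) = 7 − 1 = 6.
φ(37) = 37 − 1 = 36.
φ(6475) = 20 × 6 × 36 = 4320.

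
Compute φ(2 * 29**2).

φ(2) = 2 − 1 = 1.
φ(29^2) = 29^2 − 29^1 = 841 − 29 = 812.
Multiply: 1 · 812 = 812.

812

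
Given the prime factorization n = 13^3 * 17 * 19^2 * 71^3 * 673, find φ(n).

2631467737866240

φ(13^3) = 13^2·(13−1) = 169·12 = 2028.
φ(17) = 17 − 1 = 16.
φ(19^2) = 19^2 − 19^1 = 361 − 19 = 342.
φ(71^3) = 71^3 − 71^2 = 357911 − 5041 = 352870.
φ(673) = 673 − 1 = 672.
φ(3247702881133867) = 2028 × 16 × 342 × 352870 × 672 = 2631467737866240.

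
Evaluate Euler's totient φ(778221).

466560

Factor 778221: 778221 = 3**3 · 19 · 37 · 41.
φ(3^3) = 3^3 − 3^2 = 27 − 9 = 18.
φ(19) = 19 − 1 = 18.
φ(37) = 37 − 1 = 36.
φ(41) = 41 − 1 = 40.
φ(778221) = 18 × 18 × 36 × 40 = 466560.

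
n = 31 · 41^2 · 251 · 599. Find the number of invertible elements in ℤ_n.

7355400000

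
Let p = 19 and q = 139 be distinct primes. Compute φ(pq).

2484

φ(2641) = 2641 · (1 − 1/19) · (1 − 1/139)
       = 2641 · 2484/2641 = 2484.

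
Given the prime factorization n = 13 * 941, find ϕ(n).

11280

φ(12233) = 12233 · (1 − 1/13) · (1 − 1/941)
       = 12233 · 11280/12233 = 11280.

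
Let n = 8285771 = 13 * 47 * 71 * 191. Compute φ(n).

7341600

φ(8285771) = 8285771 · (1 − 1/13) · (1 − 1/47) · (1 − 1/71) · (1 − 1/191)
       = 8285771 · 7341600/8285771 = 7341600.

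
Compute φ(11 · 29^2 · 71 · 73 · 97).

3928780800

φ(4650949501) = 4650949501 · (1 − 1/11) · (1 − 1/29) · (1 − 1/71) · (1 − 1/73) · (1 − 1/97)
       = 4650949501 · 135475200/160377569 = 3928780800.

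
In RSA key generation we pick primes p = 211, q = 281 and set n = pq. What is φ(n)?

φ(211) = 211 − 1 = 210.
φ(281) = 281 − 1 = 280.
φ(59291) = 210 × 280 = 58800.

58800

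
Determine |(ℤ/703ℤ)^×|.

648

Factor 703: 703 = 19 × 37.
φ(703) = 703 · (1 − 1/19) · (1 − 1/37)
       = 703 · 648/703 = 648.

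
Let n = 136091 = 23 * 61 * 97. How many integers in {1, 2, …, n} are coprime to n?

126720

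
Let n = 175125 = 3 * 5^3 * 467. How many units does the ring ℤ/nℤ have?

93200

φ(3) = 3 − 1 = 2.
φ(5^3) = 5^3 − 5^2 = 125 − 25 = 100.
φ(467) = 467 − 1 = 466.
Since φ is multiplicative, φ(175125) = 2 · 100 · 466 = 93200.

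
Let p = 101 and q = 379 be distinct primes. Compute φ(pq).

37800

φ(101) = 101 − 1 = 100.
φ(379) = 379 − 1 = 378.
Multiply: 100 · 378 = 37800.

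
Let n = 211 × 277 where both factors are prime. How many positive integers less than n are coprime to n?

57960

For distinct primes, φ(pq) = (p−1)(q−1) = 210 × 276 = 57960.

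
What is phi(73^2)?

5256

φ(73^2) = 73^1·(73−1) = 73·72 = 5256.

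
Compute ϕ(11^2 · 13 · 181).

237600

φ(11^2) = 11^1·(11−1) = 11·10 = 110.
φ(13) = 13 − 1 = 12.
φ(181) = 181 − 1 = 180.
Since φ is multiplicative, φ(284713) = 110 · 12 · 180 = 237600.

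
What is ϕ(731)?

672

731 = 17 × 43.
φ(731) = 731 · (1 − 1/17) · (1 − 1/43)
       = 731 · 672/731 = 672.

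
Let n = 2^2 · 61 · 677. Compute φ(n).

81120

φ(2^2) = 2^2 − 2^1 = 4 − 2 = 2.
φ(61) = 61 − 1 = 60.
φ(677) = 677 − 1 = 676.
Multiply: 2 · 60 · 676 = 81120.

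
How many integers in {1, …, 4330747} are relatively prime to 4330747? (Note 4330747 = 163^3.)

4304178

φ(4330747) = 4330747 · (1 − 1/163)
       = 4330747 · 162/163 = 4304178.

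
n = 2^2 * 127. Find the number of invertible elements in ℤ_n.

φ(508) = 508 · (1 − 1/2) · (1 − 1/127)
       = 508 · 126/254 = 252.

252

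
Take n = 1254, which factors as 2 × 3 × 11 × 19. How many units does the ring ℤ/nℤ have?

360

φ(2) = 2 − 1 = 1.
φ(3) = 3 − 1 = 2.
φ(11) = 11 − 1 = 10.
φ(19) = 19 − 1 = 18.
Multiply: 1 · 2 · 10 · 18 = 360.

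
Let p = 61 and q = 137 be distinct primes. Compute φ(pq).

φ(n) = (p − 1)(q − 1) = (61−1)(137−1) = 60·136 = 8160.

8160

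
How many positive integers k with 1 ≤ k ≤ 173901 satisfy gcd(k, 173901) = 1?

91728

Factor 173901: 173901 = 3 * 7^3 * 13^2.
φ(173901) = 173901 · (1 − 1/3) · (1 − 1/7) · (1 − 1/13)
       = 173901 · 144/273 = 91728.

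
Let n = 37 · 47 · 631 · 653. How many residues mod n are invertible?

680218560

φ(716542777) = 716542777 · (1 − 1/37) · (1 − 1/47) · (1 − 1/631) · (1 − 1/653)
       = 716542777 · 680218560/716542777 = 680218560.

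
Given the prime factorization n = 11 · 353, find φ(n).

3520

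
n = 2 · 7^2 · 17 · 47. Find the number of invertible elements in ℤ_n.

φ(78302) = 78302 · (1 − 1/2) · (1 − 1/7) · (1 − 1/17) · (1 − 1/47)
       = 78302 · 4416/11186 = 30912.

30912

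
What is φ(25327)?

First factor: 25327 = 19 · 31 · 43.
φ(25327) = 25327 · (1 − 1/19) · (1 − 1/31) · (1 − 1/43)
       = 25327 · 22680/25327 = 22680.

22680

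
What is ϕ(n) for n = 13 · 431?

5160

φ(13) = 13 − 1 = 12.
φ(431) = 431 − 1 = 430.
Multiply: 12 · 430 = 5160.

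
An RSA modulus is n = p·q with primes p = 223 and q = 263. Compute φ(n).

58164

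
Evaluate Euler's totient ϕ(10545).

5184

Prime factorization: 10545 = 3 · 5 · 19 · 37.
φ(3) = 3 − 1 = 2.
φ(5) = 5 − 1 = 4.
φ(19) = 19 − 1 = 18.
φ(37) = 37 − 1 = 36.
Multiply: 2 · 4 · 18 · 36 = 5184.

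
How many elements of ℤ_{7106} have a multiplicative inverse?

2880

Prime factorization: 7106 = 2 * 11 * 17 * 19.
φ(2) = 2 − 1 = 1.
φ(11) = 11 − 1 = 10.
φ(17) = 17 − 1 = 16.
φ(19) = 19 − 1 = 18.
φ(7106) = 1 × 10 × 16 × 18 = 2880.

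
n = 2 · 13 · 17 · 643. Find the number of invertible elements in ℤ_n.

φ(284206) = 284206 · (1 − 1/2) · (1 − 1/13) · (1 − 1/17) · (1 − 1/643)
       = 284206 · 123264/284206 = 123264.

123264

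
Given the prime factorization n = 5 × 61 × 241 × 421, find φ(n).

24192000

φ(5) = 5 − 1 = 4.
φ(61) = 61 − 1 = 60.
φ(241) = 241 − 1 = 240.
φ(421) = 421 − 1 = 420.
φ(30945605) = 4 × 60 × 240 × 420 = 24192000.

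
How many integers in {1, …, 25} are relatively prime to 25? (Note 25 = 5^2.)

20

φ(25) = 25 · (1 − 1/5)
       = 25 · 4/5 = 20.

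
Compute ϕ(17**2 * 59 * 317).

φ(5405167) = 5405167 · (1 − 1/17) · (1 − 1/59) · (1 − 1/317)
       = 5405167 · 293248/317951 = 4985216.

4985216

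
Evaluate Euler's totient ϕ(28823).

25920

28823 = 19 * 37 * 41.
φ(19) = 19 − 1 = 18.
φ(37) = 37 − 1 = 36.
φ(41) = 41 − 1 = 40.
Since φ is multiplicative, φ(28823) = 18 · 36 · 40 = 25920.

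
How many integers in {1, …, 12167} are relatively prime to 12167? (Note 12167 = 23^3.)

φ(12167) = 12167 · (1 − 1/23)
       = 12167 · 22/23 = 11638.

11638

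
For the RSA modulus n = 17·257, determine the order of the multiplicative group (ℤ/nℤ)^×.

4096

For distinct primes, φ(pq) = (p−1)(q−1) = 16 × 256 = 4096.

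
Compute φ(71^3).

352870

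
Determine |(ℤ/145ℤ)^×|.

Prime factorization: 145 = 5 × 29.
φ(145) = 145 · (1 − 1/5) · (1 − 1/29)
       = 145 · 112/145 = 112.

112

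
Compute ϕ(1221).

Factor 1221: 1221 = 3 · 11 · 37.
φ(3) = 3 − 1 = 2.
φ(11) = 11 − 1 = 10.
φ(37) = 37 − 1 = 36.
φ(1221) = 2 × 10 × 36 = 720.

720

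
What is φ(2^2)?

φ(2^2) = 2^2 − 2^1 = 4 − 2 = 2.

2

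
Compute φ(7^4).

2058

φ(2401) = 2401 · (1 − 1/7)
       = 2401 · 6/7 = 2058.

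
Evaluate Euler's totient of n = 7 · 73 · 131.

φ(66941) = 66941 · (1 − 1/7) · (1 − 1/73) · (1 − 1/131)
       = 66941 · 56160/66941 = 56160.

56160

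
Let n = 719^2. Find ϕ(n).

516242

φ(516961) = 516961 · (1 − 1/719)
       = 516961 · 718/719 = 516242.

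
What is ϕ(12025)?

Factor 12025: 12025 = 5^2 · 13 · 37.
φ(5^2) = 5^2 − 5^1 = 25 − 5 = 20.
φ(13) = 13 − 1 = 12.
φ(37) = 37 − 1 = 36.
Since φ is multiplicative, φ(12025) = 20 · 12 · 36 = 8640.

8640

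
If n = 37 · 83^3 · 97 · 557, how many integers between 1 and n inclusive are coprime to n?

φ(1143043953451) = 1143043953451 · (1 − 1/37) · (1 − 1/83) · (1 − 1/97) · (1 − 1/557)
       = 1143043953451 · 157565952/165923059 = 1085471843328.

1085471843328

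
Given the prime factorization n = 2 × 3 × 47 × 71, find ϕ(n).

φ(2) = 2 − 1 = 1.
φ(3) = 3 − 1 = 2.
φ(47) = 47 − 1 = 46.
φ(71) = 71 − 1 = 70.
Since φ is multiplicative, φ(20022) = 1 · 2 · 46 · 70 = 6440.

6440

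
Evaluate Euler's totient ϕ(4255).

4255 = 5 · 23 · 37.
φ(4255) = 4255 · (1 − 1/5) · (1 − 1/23) · (1 − 1/37)
       = 4255 · 3168/4255 = 3168.

3168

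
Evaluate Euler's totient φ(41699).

33264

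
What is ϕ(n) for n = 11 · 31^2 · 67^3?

2755348200

φ(3179365673) = 3179365673 · (1 − 1/11) · (1 − 1/31) · (1 − 1/67)
       = 3179365673 · 19800/22847 = 2755348200.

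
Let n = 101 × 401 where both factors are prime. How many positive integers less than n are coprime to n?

40000

φ(101) = 101 − 1 = 100.
φ(401) = 401 − 1 = 400.
φ(40501) = 100 × 400 = 40000.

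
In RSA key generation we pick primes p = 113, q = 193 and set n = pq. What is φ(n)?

21504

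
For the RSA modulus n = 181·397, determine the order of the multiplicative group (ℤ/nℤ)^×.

φ(n) = (p − 1)(q − 1) = (181−1)(397−1) = 180·396 = 71280.

71280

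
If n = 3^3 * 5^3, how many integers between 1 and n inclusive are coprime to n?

1800

φ(3375) = 3375 · (1 − 1/3) · (1 − 1/5)
       = 3375 · 8/15 = 1800.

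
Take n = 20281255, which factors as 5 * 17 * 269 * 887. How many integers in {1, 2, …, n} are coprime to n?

φ(5) = 5 − 1 = 4.
φ(17) = 17 − 1 = 16.
φ(269) = 269 − 1 = 268.
φ(887) = 887 − 1 = 886.
φ(20281255) = 4 × 16 × 268 × 886 = 15196672.

15196672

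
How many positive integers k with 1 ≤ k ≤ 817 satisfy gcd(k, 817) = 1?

756

Prime factorization: 817 = 19 · 43.
φ(19) = 19 − 1 = 18.
φ(43) = 43 − 1 = 42.
Multiply: 18 · 42 = 756.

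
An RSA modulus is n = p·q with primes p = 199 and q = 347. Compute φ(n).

68508

φ(69053) = 69053 · (1 − 1/199) · (1 − 1/347)
       = 69053 · 68508/69053 = 68508.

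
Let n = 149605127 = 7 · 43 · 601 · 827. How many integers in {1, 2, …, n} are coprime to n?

124891200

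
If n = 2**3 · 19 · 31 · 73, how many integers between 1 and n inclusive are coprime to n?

φ(343976) = 343976 · (1 − 1/2) · (1 − 1/19) · (1 − 1/31) · (1 − 1/73)
       = 343976 · 38880/85994 = 155520.

155520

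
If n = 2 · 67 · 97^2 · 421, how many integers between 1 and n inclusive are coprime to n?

φ(2) = 2 − 1 = 1.
φ(67) = 67 − 1 = 66.
φ(97^2) = 97^1·(97−1) = 97·96 = 9312.
φ(421) = 421 − 1 = 420.
Since φ is multiplicative, φ(530799326) = 1 · 66 · 9312 · 420 = 258128640.

258128640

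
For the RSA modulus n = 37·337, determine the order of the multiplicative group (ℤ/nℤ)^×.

φ(pq) = (p−1)(q−1) = 36 · 336 = 12096.

12096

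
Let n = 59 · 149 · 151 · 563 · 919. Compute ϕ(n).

φ(59) = 59 − 1 = 58.
φ(149) = 149 − 1 = 148.
φ(151) = 151 − 1 = 150.
φ(563) = 563 − 1 = 562.
φ(919) = 919 − 1 = 918.
Multiply: 58 · 148 · 150 · 562 · 918 = 664293441600.

664293441600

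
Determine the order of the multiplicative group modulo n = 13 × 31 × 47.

16560

φ(13) = 13 − 1 = 12.
φ(31) = 31 − 1 = 30.
φ(47) = 47 − 1 = 46.
Since φ is multiplicative, φ(18941) = 12 · 30 · 46 = 16560.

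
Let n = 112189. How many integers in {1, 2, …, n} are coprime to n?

82800

Factor 112189: 112189 = 7 · 11 · 31 · 47.
φ(112189) = 112189 · (1 − 1/7) · (1 − 1/11) · (1 − 1/31) · (1 − 1/47)
       = 112189 · 82800/112189 = 82800.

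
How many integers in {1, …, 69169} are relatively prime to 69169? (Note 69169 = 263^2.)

φ(263^2) = 263^1·(263−1) = 263·262 = 68906.

68906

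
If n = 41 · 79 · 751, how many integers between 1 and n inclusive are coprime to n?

2340000

φ(41) = 41 − 1 = 40.
φ(79) = 79 − 1 = 78.
φ(751) = 751 − 1 = 750.
Since φ is multiplicative, φ(2432489) = 40 · 78 · 750 = 2340000.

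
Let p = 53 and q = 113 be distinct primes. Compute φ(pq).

φ(53) = 53 − 1 = 52.
φ(113) = 113 − 1 = 112.
Since φ is multiplicative, φ(5989) = 52 · 112 = 5824.

5824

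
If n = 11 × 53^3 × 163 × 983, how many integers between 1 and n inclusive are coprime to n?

232370817120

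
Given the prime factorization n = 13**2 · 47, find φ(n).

7176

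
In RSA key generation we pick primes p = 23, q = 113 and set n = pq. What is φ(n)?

φ(2599) = 2599 · (1 − 1/23) · (1 − 1/113)
       = 2599 · 2464/2599 = 2464.

2464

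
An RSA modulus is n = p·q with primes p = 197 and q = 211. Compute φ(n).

41160

φ(41567) = 41567 · (1 − 1/197) · (1 − 1/211)
       = 41567 · 41160/41567 = 41160.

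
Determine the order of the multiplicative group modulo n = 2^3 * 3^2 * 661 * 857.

13559040

φ(40786344) = 40786344 · (1 − 1/2) · (1 − 1/3) · (1 − 1/661) · (1 − 1/857)
       = 40786344 · 1129920/3398862 = 13559040.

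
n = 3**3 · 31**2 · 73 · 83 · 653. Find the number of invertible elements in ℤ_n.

φ(102660006069) = 102660006069 · (1 − 1/3) · (1 − 1/31) · (1 − 1/73) · (1 − 1/83) · (1 − 1/653)
       = 102660006069 · 230964480/367957011 = 64439089920.

64439089920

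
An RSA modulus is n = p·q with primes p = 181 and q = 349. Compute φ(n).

φ(63169) = 63169 · (1 − 1/181) · (1 − 1/349)
       = 63169 · 62640/63169 = 62640.

62640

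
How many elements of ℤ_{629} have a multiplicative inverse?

Factor 629: 629 = 17 * 37.
φ(17) = 17 − 1 = 16.
φ(37) = 37 − 1 = 36.
Multiply: 16 · 36 = 576.

576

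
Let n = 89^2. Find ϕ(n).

φ(89^2) = 89^2 − 89^1 = 7921 − 89 = 7832.

7832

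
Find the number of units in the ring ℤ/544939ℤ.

Prime factorization: 544939 = 19 × 23 × 29 × 43.
φ(19) = 19 − 1 = 18.
φ(23) = 23 − 1 = 22.
φ(29) = 29 − 1 = 28.
φ(43) = 43 − 1 = 42.
φ(544939) = 18 × 22 × 28 × 42 = 465696.

465696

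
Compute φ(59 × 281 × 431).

6983200

φ(59) = 59 − 1 = 58.
φ(281) = 281 − 1 = 280.
φ(431) = 431 − 1 = 430.
Multiply: 58 · 280 · 430 = 6983200.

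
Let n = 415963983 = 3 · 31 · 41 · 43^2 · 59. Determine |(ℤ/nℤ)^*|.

251395200

φ(415963983) = 415963983 · (1 − 1/3) · (1 − 1/31) · (1 − 1/41) · (1 − 1/43) · (1 − 1/59)
       = 415963983 · 5846400/9673581 = 251395200.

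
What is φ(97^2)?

φ(97^2) = 97^1·(97−1) = 97·96 = 9312.

9312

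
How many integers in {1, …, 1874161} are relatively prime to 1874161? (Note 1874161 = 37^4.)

φ(1874161) = 1874161 · (1 − 1/37)
       = 1874161 · 36/37 = 1823508.

1823508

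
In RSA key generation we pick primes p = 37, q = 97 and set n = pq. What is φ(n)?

φ(pq) = (p−1)(q−1) = 36 · 96 = 3456.

3456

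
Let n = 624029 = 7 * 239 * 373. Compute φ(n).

φ(7) = 7 − 1 = 6.
φ(239) = 239 − 1 = 238.
φ(373) = 373 − 1 = 372.
Since φ is multiplicative, φ(624029) = 6 · 238 · 372 = 531216.

531216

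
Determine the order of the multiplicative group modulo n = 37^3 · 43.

2069928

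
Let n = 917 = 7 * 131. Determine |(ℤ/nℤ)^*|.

φ(917) = 917 · (1 − 1/7) · (1 − 1/131)
       = 917 · 780/917 = 780.

780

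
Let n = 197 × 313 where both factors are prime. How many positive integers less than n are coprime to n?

61152

φ(197) = 197 − 1 = 196.
φ(313) = 313 − 1 = 312.
φ(61661) = 196 × 312 = 61152.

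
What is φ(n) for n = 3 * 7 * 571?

6840

φ(11991) = 11991 · (1 − 1/3) · (1 − 1/7) · (1 − 1/571)
       = 11991 · 6840/11991 = 6840.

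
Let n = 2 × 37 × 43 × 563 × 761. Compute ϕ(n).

645805440

φ(2) = 2 − 1 = 1.
φ(37) = 37 − 1 = 36.
φ(43) = 43 − 1 = 42.
φ(563) = 563 − 1 = 562.
φ(761) = 761 − 1 = 760.
Multiply: 1 · 36 · 42 · 562 · 760 = 645805440.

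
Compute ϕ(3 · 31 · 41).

2400

φ(3813) = 3813 · (1 − 1/3) · (1 − 1/31) · (1 − 1/41)
       = 3813 · 2400/3813 = 2400.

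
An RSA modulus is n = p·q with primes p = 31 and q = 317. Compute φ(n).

φ(31) = 31 − 1 = 30.
φ(317) = 317 − 1 = 316.
Multiply: 30 · 316 = 9480.

9480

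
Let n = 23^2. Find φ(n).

φ(23^2) = 23^1·(23−1) = 23·22 = 506.

506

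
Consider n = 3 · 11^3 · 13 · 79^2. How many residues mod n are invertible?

178944480

φ(323964069) = 323964069 · (1 − 1/3) · (1 − 1/11) · (1 − 1/13) · (1 − 1/79)
       = 323964069 · 18720/33891 = 178944480.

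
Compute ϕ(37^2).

1332

φ(37^2) = 37^2 − 37^1 = 1369 − 37 = 1332.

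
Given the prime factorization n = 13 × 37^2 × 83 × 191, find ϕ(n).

249030720

φ(13) = 13 − 1 = 12.
φ(37^2) = 37^1·(37−1) = 37·36 = 1332.
φ(83) = 83 − 1 = 82.
φ(191) = 191 − 1 = 190.
Since φ is multiplicative, φ(282135841) = 12 · 1332 · 82 · 190 = 249030720.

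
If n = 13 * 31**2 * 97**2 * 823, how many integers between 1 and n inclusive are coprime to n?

φ(13) = 13 − 1 = 12.
φ(31^2) = 31^1·(31−1) = 31·30 = 930.
φ(97^2) = 97^2 − 97^1 = 9409 − 97 = 9312.
φ(823) = 823 − 1 = 822.
φ(96740882251) = 12 × 930 × 9312 × 822 = 85423818240.

85423818240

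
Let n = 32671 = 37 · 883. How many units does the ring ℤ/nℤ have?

31752

φ(32671) = 32671 · (1 − 1/37) · (1 − 1/883)
       = 32671 · 31752/32671 = 31752.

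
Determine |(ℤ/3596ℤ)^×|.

1680

3596 = 2**2 × 29 × 31.
φ(3596) = 3596 · (1 − 1/2) · (1 − 1/29) · (1 − 1/31)
       = 3596 · 840/1798 = 1680.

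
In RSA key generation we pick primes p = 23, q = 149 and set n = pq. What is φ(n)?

3256

For distinct primes, φ(pq) = (p−1)(q−1) = 22 × 148 = 3256.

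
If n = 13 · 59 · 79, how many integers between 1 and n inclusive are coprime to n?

54288

φ(13) = 13 − 1 = 12.
φ(59) = 59 − 1 = 58.
φ(79) = 79 − 1 = 78.
Multiply: 12 · 58 · 78 = 54288.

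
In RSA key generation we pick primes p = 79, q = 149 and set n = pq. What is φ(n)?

For distinct primes, φ(pq) = (p−1)(q−1) = 78 × 148 = 11544.

11544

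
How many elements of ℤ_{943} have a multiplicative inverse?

880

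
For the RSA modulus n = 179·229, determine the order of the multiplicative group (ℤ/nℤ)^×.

φ(pq) = (p−1)(q−1) = 178 · 228 = 40584.

40584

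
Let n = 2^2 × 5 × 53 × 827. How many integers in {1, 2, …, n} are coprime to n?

343616

φ(876620) = 876620 · (1 − 1/2) · (1 − 1/5) · (1 − 1/53) · (1 − 1/827)
       = 876620 · 171808/438310 = 343616.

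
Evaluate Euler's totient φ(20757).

Prime factorization: 20757 = 3 · 11 · 17 · 37.
φ(20757) = 20757 · (1 − 1/3) · (1 − 1/11) · (1 − 1/17) · (1 − 1/37)
       = 20757 · 11520/20757 = 11520.

11520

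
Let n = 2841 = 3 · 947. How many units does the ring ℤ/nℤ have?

1892

φ(2841) = 2841 · (1 − 1/3) · (1 − 1/947)
       = 2841 · 1892/2841 = 1892.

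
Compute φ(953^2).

907256

φ(953^2) = 953^2 − 953^1 = 908209 − 953 = 907256.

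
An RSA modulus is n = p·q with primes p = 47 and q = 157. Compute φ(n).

φ(n) = (p − 1)(q − 1) = (47−1)(157−1) = 46·156 = 7176.

7176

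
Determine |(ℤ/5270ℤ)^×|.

1920

Factor 5270: 5270 = 2 · 5 · 17 · 31.
φ(2) = 2 − 1 = 1.
φ(5) = 5 − 1 = 4.
φ(17) = 17 − 1 = 16.
φ(31) = 31 − 1 = 30.
φ(5270) = 1 × 4 × 16 × 30 = 1920.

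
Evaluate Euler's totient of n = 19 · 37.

φ(703) = 703 · (1 − 1/19) · (1 − 1/37)
       = 703 · 648/703 = 648.

648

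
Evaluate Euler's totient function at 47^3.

φ(103823) = 103823 · (1 − 1/47)
       = 103823 · 46/47 = 101614.

101614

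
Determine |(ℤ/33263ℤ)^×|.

30240

Prime factorization: 33263 = 29 × 31 × 37.
φ(33263) = 33263 · (1 − 1/29) · (1 − 1/31) · (1 − 1/37)
       = 33263 · 30240/33263 = 30240.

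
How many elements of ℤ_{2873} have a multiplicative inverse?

Prime factorization: 2873 = 13^2 * 17.
φ(2873) = 2873 · (1 − 1/13) · (1 − 1/17)
       = 2873 · 192/221 = 2496.

2496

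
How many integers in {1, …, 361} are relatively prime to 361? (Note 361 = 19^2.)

342

φ(19^2) = 19^1·(19−1) = 19·18 = 342.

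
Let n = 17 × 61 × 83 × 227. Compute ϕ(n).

17790720

φ(17) = 17 − 1 = 16.
φ(61) = 61 − 1 = 60.
φ(83) = 83 − 1 = 82.
φ(227) = 227 − 1 = 226.
Multiply: 16 · 60 · 82 · 226 = 17790720.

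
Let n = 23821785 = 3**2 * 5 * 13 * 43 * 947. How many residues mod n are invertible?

11442816

φ(3^2) = 3^1·(3−1) = 3·2 = 6.
φ(5) = 5 − 1 = 4.
φ(13) = 13 − 1 = 12.
φ(43) = 43 − 1 = 42.
φ(947) = 947 − 1 = 946.
φ(23821785) = 6 × 4 × 12 × 42 × 946 = 11442816.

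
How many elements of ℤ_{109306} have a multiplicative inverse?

Factor 109306: 109306 = 2 * 31 * 41 * 43.
φ(2) = 2 − 1 = 1.
φ(31) = 31 − 1 = 30.
φ(41) = 41 − 1 = 40.
φ(43) = 43 − 1 = 42.
Multiply: 1 · 30 · 40 · 42 = 50400.

50400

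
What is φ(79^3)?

φ(493039) = 493039 · (1 − 1/79)
       = 493039 · 78/79 = 486798.

486798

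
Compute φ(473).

Prime factorization: 473 = 11 * 43.
φ(11) = 11 − 1 = 10.
φ(43) = 43 − 1 = 42.
φ(473) = 10 × 42 = 420.

420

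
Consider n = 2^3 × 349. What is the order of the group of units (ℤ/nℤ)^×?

1392

φ(2792) = 2792 · (1 − 1/2) · (1 − 1/349)
       = 2792 · 348/698 = 1392.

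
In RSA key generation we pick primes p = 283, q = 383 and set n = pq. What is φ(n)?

φ(283) = 283 − 1 = 282.
φ(383) = 383 − 1 = 382.
φ(108389) = 282 × 382 = 107724.

107724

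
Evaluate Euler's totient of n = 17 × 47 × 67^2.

φ(3586711) = 3586711 · (1 − 1/17) · (1 − 1/47) · (1 − 1/67)
       = 3586711 · 48576/53533 = 3254592.

3254592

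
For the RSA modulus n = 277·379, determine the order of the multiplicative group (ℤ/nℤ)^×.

104328

φ(pq) = (p−1)(q−1) = 276 · 378 = 104328.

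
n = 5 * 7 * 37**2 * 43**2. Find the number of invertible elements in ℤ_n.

57734208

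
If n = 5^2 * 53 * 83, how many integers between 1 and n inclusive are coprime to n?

φ(109975) = 109975 · (1 − 1/5) · (1 − 1/53) · (1 − 1/83)
       = 109975 · 17056/21995 = 85280.

85280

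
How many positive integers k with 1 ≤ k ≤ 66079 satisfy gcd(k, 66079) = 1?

54912

Factor 66079: 66079 = 13^2 * 17 * 23.
φ(13^2) = 13^2 − 13^1 = 169 − 13 = 156.
φ(17) = 17 − 1 = 16.
φ(23) = 23 − 1 = 22.
Since φ is multiplicative, φ(66079) = 156 · 16 · 22 = 54912.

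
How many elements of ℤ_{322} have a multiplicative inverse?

First factor: 322 = 2 × 7 × 23.
φ(2) = 2 − 1 = 1.
φ(7) = 7 − 1 = 6.
φ(23) = 23 − 1 = 22.
Since φ is multiplicative, φ(322) = 1 · 6 · 22 = 132.

132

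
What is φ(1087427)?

First factor: 1087427 = 11^3 · 19 · 43.
φ(1087427) = 1087427 · (1 − 1/11) · (1 − 1/19) · (1 − 1/43)
       = 1087427 · 7560/8987 = 914760.

914760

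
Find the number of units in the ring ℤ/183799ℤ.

138600

183799 = 7**2 × 11**2 × 31.
φ(183799) = 183799 · (1 − 1/7) · (1 − 1/11) · (1 − 1/31)
       = 183799 · 1800/2387 = 138600.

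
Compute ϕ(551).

504

Prime factorization: 551 = 19 · 29.
φ(19) = 19 − 1 = 18.
φ(29) = 29 − 1 = 28.
Since φ is multiplicative, φ(551) = 18 · 28 = 504.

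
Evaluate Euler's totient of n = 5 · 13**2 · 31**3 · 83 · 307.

φ(641443277995) = 641443277995 · (1 − 1/5) · (1 − 1/13) · (1 − 1/31) · (1 − 1/83) · (1 − 1/307)
       = 641443277995 · 36132480/51344215 = 451403072640.

451403072640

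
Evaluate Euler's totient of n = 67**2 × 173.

φ(67^2) = 67^1·(67−1) = 67·66 = 4422.
φ(173) = 173 − 1 = 172.
φ(776597) = 4422 × 172 = 760584.

760584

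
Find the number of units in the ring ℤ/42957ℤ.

27216

42957 = 3**3 · 37 · 43.
φ(3^3) = 3^3 − 3^2 = 27 − 9 = 18.
φ(37) = 37 − 1 = 36.
φ(43) = 43 − 1 = 42.
Since φ is multiplicative, φ(42957) = 18 · 36 · 42 = 27216.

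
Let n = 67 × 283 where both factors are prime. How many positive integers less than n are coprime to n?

For distinct primes, φ(pq) = (p−1)(q−1) = 66 × 282 = 18612.

18612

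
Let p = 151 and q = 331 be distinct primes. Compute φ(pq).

49500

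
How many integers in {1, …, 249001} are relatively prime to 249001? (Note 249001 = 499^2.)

248502

φ(499^2) = 499^1·(499−1) = 499·498 = 248502.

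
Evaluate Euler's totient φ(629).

576

First factor: 629 = 17 × 37.
φ(629) = 629 · (1 − 1/17) · (1 − 1/37)
       = 629 · 576/629 = 576.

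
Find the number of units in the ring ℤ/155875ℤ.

117600

Prime factorization: 155875 = 5^3 × 29 × 43.
φ(155875) = 155875 · (1 − 1/5) · (1 − 1/29) · (1 − 1/43)
       = 155875 · 4704/6235 = 117600.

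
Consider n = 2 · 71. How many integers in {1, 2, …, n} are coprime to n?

φ(2) = 2 − 1 = 1.
φ(71) = 71 − 1 = 70.
Multiply: 1 · 70 = 70.

70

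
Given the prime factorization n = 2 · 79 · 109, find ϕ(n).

φ(17222) = 17222 · (1 − 1/2) · (1 − 1/79) · (1 − 1/109)
       = 17222 · 8424/17222 = 8424.

8424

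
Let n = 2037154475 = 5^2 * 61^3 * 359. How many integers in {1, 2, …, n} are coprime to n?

1598541600

φ(5^2) = 5^1·(5−1) = 5·4 = 20.
φ(61^3) = 61^3 − 61^2 = 226981 − 3721 = 223260.
φ(359) = 359 − 1 = 358.
φ(2037154475) = 20 × 223260 × 358 = 1598541600.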